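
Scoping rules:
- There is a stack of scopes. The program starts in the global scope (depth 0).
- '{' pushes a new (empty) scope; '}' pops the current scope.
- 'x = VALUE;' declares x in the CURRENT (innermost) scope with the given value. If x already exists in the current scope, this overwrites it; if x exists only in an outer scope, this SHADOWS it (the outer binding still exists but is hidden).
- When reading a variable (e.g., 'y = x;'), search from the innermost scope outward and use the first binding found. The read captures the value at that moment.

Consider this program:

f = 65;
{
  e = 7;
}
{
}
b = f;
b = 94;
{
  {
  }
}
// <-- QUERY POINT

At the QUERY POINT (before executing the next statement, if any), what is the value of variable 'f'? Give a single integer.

Step 1: declare f=65 at depth 0
Step 2: enter scope (depth=1)
Step 3: declare e=7 at depth 1
Step 4: exit scope (depth=0)
Step 5: enter scope (depth=1)
Step 6: exit scope (depth=0)
Step 7: declare b=(read f)=65 at depth 0
Step 8: declare b=94 at depth 0
Step 9: enter scope (depth=1)
Step 10: enter scope (depth=2)
Step 11: exit scope (depth=1)
Step 12: exit scope (depth=0)
Visible at query point: b=94 f=65

Answer: 65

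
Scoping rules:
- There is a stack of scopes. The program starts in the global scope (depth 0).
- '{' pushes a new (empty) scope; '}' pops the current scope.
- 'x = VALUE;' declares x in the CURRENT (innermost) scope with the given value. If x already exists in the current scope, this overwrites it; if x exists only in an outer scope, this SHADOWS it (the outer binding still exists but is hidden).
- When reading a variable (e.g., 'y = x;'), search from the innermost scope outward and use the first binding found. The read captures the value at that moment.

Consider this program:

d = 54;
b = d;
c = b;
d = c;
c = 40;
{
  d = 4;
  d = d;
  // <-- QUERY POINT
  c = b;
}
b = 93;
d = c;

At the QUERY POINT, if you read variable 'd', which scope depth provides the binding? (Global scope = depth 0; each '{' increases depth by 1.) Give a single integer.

Step 1: declare d=54 at depth 0
Step 2: declare b=(read d)=54 at depth 0
Step 3: declare c=(read b)=54 at depth 0
Step 4: declare d=(read c)=54 at depth 0
Step 5: declare c=40 at depth 0
Step 6: enter scope (depth=1)
Step 7: declare d=4 at depth 1
Step 8: declare d=(read d)=4 at depth 1
Visible at query point: b=54 c=40 d=4

Answer: 1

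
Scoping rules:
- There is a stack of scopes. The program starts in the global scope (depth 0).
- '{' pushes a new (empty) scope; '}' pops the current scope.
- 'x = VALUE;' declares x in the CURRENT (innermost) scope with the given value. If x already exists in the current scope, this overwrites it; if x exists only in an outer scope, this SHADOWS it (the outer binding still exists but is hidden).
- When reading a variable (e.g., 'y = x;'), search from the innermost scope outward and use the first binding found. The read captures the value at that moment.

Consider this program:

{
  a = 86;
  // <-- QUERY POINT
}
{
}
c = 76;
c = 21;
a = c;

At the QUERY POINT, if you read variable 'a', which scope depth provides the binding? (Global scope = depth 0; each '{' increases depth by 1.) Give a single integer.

Step 1: enter scope (depth=1)
Step 2: declare a=86 at depth 1
Visible at query point: a=86

Answer: 1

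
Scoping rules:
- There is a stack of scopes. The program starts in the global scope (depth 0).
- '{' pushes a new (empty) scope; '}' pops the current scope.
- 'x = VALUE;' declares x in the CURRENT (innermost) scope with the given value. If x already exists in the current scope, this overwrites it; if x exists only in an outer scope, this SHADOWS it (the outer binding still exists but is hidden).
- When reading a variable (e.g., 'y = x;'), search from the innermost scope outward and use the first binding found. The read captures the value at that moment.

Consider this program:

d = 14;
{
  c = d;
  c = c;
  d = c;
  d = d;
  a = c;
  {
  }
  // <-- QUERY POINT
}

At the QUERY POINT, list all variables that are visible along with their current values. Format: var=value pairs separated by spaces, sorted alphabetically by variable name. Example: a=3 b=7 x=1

Answer: a=14 c=14 d=14

Derivation:
Step 1: declare d=14 at depth 0
Step 2: enter scope (depth=1)
Step 3: declare c=(read d)=14 at depth 1
Step 4: declare c=(read c)=14 at depth 1
Step 5: declare d=(read c)=14 at depth 1
Step 6: declare d=(read d)=14 at depth 1
Step 7: declare a=(read c)=14 at depth 1
Step 8: enter scope (depth=2)
Step 9: exit scope (depth=1)
Visible at query point: a=14 c=14 d=14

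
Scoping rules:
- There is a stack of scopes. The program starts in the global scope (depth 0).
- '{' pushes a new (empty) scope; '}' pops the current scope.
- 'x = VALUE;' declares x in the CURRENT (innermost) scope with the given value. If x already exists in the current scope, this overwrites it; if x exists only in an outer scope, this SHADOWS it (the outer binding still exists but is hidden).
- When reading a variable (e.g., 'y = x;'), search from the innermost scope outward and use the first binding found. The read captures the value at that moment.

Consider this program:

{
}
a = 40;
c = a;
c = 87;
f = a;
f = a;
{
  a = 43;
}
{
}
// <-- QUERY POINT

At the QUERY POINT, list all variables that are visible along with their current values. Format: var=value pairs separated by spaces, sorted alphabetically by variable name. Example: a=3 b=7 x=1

Step 1: enter scope (depth=1)
Step 2: exit scope (depth=0)
Step 3: declare a=40 at depth 0
Step 4: declare c=(read a)=40 at depth 0
Step 5: declare c=87 at depth 0
Step 6: declare f=(read a)=40 at depth 0
Step 7: declare f=(read a)=40 at depth 0
Step 8: enter scope (depth=1)
Step 9: declare a=43 at depth 1
Step 10: exit scope (depth=0)
Step 11: enter scope (depth=1)
Step 12: exit scope (depth=0)
Visible at query point: a=40 c=87 f=40

Answer: a=40 c=87 f=40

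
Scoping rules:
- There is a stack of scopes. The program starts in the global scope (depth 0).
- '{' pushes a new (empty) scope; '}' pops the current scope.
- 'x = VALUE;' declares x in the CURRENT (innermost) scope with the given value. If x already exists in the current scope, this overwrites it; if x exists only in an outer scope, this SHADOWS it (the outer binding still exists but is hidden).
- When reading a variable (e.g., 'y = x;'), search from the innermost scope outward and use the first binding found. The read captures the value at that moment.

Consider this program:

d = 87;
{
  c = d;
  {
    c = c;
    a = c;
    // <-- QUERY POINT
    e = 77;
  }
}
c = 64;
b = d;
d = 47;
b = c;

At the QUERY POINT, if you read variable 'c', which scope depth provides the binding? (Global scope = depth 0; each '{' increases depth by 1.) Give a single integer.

Answer: 2

Derivation:
Step 1: declare d=87 at depth 0
Step 2: enter scope (depth=1)
Step 3: declare c=(read d)=87 at depth 1
Step 4: enter scope (depth=2)
Step 5: declare c=(read c)=87 at depth 2
Step 6: declare a=(read c)=87 at depth 2
Visible at query point: a=87 c=87 d=87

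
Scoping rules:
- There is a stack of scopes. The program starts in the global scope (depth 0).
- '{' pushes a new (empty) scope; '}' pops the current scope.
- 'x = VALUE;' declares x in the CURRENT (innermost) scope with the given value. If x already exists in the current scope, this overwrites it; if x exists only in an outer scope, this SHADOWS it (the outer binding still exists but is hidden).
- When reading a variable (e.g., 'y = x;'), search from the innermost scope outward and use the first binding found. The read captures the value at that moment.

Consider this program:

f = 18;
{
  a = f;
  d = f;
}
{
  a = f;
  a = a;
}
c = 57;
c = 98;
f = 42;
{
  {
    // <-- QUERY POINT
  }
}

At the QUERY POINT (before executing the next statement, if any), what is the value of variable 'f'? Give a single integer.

Answer: 42

Derivation:
Step 1: declare f=18 at depth 0
Step 2: enter scope (depth=1)
Step 3: declare a=(read f)=18 at depth 1
Step 4: declare d=(read f)=18 at depth 1
Step 5: exit scope (depth=0)
Step 6: enter scope (depth=1)
Step 7: declare a=(read f)=18 at depth 1
Step 8: declare a=(read a)=18 at depth 1
Step 9: exit scope (depth=0)
Step 10: declare c=57 at depth 0
Step 11: declare c=98 at depth 0
Step 12: declare f=42 at depth 0
Step 13: enter scope (depth=1)
Step 14: enter scope (depth=2)
Visible at query point: c=98 f=42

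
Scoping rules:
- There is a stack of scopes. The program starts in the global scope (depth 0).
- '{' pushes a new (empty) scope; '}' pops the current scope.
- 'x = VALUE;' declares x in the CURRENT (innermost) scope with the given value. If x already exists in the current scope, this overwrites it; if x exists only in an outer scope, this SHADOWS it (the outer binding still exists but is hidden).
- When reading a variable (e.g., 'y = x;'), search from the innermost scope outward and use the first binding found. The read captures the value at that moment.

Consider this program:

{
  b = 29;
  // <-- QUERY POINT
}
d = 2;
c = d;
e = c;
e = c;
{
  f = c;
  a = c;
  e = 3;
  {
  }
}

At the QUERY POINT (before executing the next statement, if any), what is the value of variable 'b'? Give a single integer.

Answer: 29

Derivation:
Step 1: enter scope (depth=1)
Step 2: declare b=29 at depth 1
Visible at query point: b=29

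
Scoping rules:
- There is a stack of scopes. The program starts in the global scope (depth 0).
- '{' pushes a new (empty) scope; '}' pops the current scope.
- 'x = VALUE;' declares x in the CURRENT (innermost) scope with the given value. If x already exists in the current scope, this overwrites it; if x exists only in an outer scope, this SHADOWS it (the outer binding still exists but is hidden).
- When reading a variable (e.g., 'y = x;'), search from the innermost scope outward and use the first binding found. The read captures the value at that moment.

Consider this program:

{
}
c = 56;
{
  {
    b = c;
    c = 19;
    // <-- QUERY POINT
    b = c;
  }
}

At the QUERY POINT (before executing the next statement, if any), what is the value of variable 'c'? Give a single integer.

Step 1: enter scope (depth=1)
Step 2: exit scope (depth=0)
Step 3: declare c=56 at depth 0
Step 4: enter scope (depth=1)
Step 5: enter scope (depth=2)
Step 6: declare b=(read c)=56 at depth 2
Step 7: declare c=19 at depth 2
Visible at query point: b=56 c=19

Answer: 19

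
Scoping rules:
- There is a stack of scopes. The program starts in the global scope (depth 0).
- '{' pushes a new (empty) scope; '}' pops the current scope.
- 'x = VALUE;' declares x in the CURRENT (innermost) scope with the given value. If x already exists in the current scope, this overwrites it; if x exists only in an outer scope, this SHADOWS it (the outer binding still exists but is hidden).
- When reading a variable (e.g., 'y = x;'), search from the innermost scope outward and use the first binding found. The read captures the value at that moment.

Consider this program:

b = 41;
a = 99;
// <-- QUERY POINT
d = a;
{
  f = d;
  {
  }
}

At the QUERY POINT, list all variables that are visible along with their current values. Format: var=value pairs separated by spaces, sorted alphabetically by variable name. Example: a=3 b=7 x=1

Step 1: declare b=41 at depth 0
Step 2: declare a=99 at depth 0
Visible at query point: a=99 b=41

Answer: a=99 b=41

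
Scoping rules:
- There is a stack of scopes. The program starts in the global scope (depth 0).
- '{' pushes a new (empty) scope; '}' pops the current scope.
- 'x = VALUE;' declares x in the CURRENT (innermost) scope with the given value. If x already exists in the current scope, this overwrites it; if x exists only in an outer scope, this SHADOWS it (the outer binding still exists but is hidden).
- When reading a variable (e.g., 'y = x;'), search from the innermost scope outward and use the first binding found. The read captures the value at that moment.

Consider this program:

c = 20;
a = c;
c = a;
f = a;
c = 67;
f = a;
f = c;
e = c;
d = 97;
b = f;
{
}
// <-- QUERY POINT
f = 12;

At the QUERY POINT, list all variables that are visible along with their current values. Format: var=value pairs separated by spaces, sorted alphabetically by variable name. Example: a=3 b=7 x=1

Step 1: declare c=20 at depth 0
Step 2: declare a=(read c)=20 at depth 0
Step 3: declare c=(read a)=20 at depth 0
Step 4: declare f=(read a)=20 at depth 0
Step 5: declare c=67 at depth 0
Step 6: declare f=(read a)=20 at depth 0
Step 7: declare f=(read c)=67 at depth 0
Step 8: declare e=(read c)=67 at depth 0
Step 9: declare d=97 at depth 0
Step 10: declare b=(read f)=67 at depth 0
Step 11: enter scope (depth=1)
Step 12: exit scope (depth=0)
Visible at query point: a=20 b=67 c=67 d=97 e=67 f=67

Answer: a=20 b=67 c=67 d=97 e=67 f=67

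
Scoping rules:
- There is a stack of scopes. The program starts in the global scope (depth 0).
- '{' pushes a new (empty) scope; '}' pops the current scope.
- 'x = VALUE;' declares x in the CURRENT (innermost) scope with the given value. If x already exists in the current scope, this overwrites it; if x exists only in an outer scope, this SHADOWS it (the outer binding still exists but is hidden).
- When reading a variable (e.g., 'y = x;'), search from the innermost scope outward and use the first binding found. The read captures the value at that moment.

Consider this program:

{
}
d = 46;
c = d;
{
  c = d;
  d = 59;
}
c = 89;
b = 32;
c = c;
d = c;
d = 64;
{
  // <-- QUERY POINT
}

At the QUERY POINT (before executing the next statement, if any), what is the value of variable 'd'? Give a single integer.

Step 1: enter scope (depth=1)
Step 2: exit scope (depth=0)
Step 3: declare d=46 at depth 0
Step 4: declare c=(read d)=46 at depth 0
Step 5: enter scope (depth=1)
Step 6: declare c=(read d)=46 at depth 1
Step 7: declare d=59 at depth 1
Step 8: exit scope (depth=0)
Step 9: declare c=89 at depth 0
Step 10: declare b=32 at depth 0
Step 11: declare c=(read c)=89 at depth 0
Step 12: declare d=(read c)=89 at depth 0
Step 13: declare d=64 at depth 0
Step 14: enter scope (depth=1)
Visible at query point: b=32 c=89 d=64

Answer: 64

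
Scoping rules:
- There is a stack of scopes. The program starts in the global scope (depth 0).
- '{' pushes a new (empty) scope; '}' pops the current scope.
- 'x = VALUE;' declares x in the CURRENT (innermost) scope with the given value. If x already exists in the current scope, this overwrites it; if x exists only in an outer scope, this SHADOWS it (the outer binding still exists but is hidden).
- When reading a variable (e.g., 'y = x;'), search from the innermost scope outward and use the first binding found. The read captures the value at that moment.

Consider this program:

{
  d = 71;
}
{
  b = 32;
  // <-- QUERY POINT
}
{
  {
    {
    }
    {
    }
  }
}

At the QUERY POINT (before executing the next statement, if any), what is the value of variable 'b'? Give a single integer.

Step 1: enter scope (depth=1)
Step 2: declare d=71 at depth 1
Step 3: exit scope (depth=0)
Step 4: enter scope (depth=1)
Step 5: declare b=32 at depth 1
Visible at query point: b=32

Answer: 32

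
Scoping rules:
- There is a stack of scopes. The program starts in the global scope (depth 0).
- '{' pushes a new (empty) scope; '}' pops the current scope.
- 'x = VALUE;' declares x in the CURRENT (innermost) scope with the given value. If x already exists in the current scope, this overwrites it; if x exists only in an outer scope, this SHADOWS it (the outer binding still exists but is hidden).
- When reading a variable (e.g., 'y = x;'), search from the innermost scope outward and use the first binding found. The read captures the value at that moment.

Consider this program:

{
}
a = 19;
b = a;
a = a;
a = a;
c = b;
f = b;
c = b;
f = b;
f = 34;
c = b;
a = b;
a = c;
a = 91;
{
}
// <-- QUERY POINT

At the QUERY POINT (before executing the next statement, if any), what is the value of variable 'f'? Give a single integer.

Answer: 34

Derivation:
Step 1: enter scope (depth=1)
Step 2: exit scope (depth=0)
Step 3: declare a=19 at depth 0
Step 4: declare b=(read a)=19 at depth 0
Step 5: declare a=(read a)=19 at depth 0
Step 6: declare a=(read a)=19 at depth 0
Step 7: declare c=(read b)=19 at depth 0
Step 8: declare f=(read b)=19 at depth 0
Step 9: declare c=(read b)=19 at depth 0
Step 10: declare f=(read b)=19 at depth 0
Step 11: declare f=34 at depth 0
Step 12: declare c=(read b)=19 at depth 0
Step 13: declare a=(read b)=19 at depth 0
Step 14: declare a=(read c)=19 at depth 0
Step 15: declare a=91 at depth 0
Step 16: enter scope (depth=1)
Step 17: exit scope (depth=0)
Visible at query point: a=91 b=19 c=19 f=34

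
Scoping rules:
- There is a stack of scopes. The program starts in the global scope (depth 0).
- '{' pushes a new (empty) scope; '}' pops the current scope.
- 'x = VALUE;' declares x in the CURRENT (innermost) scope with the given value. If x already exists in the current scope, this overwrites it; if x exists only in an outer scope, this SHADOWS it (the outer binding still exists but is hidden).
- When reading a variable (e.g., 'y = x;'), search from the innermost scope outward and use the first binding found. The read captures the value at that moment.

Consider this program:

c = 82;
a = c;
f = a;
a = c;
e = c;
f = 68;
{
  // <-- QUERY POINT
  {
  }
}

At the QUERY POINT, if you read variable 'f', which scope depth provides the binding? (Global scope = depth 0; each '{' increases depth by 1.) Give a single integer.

Step 1: declare c=82 at depth 0
Step 2: declare a=(read c)=82 at depth 0
Step 3: declare f=(read a)=82 at depth 0
Step 4: declare a=(read c)=82 at depth 0
Step 5: declare e=(read c)=82 at depth 0
Step 6: declare f=68 at depth 0
Step 7: enter scope (depth=1)
Visible at query point: a=82 c=82 e=82 f=68

Answer: 0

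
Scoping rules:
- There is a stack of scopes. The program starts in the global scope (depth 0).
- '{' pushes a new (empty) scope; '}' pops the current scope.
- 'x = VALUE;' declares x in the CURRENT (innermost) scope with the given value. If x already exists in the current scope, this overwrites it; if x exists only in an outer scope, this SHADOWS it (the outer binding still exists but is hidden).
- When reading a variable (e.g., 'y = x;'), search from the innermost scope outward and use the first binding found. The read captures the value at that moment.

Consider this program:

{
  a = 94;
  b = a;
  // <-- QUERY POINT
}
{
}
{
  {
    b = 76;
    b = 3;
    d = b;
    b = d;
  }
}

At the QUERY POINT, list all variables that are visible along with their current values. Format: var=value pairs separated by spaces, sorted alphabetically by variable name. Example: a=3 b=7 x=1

Answer: a=94 b=94

Derivation:
Step 1: enter scope (depth=1)
Step 2: declare a=94 at depth 1
Step 3: declare b=(read a)=94 at depth 1
Visible at query point: a=94 b=94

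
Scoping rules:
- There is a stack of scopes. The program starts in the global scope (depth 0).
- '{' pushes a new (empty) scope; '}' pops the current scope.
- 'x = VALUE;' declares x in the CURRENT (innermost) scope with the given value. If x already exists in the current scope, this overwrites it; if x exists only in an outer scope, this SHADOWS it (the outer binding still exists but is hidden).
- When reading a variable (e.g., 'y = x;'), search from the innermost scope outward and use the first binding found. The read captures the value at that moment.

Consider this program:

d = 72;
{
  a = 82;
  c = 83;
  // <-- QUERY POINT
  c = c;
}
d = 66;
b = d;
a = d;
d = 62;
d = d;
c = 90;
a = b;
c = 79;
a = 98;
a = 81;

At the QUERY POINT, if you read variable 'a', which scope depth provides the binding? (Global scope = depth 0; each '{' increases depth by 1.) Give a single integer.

Answer: 1

Derivation:
Step 1: declare d=72 at depth 0
Step 2: enter scope (depth=1)
Step 3: declare a=82 at depth 1
Step 4: declare c=83 at depth 1
Visible at query point: a=82 c=83 d=72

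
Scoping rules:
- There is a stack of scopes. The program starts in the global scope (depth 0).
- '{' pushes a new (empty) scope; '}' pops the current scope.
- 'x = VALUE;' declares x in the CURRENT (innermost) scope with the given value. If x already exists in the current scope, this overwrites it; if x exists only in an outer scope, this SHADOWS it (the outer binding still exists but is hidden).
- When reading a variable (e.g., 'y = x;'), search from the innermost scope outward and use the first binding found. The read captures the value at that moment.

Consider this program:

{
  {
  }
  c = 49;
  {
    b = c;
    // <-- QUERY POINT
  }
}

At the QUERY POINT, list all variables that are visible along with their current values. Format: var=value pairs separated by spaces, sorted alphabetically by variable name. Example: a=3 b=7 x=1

Answer: b=49 c=49

Derivation:
Step 1: enter scope (depth=1)
Step 2: enter scope (depth=2)
Step 3: exit scope (depth=1)
Step 4: declare c=49 at depth 1
Step 5: enter scope (depth=2)
Step 6: declare b=(read c)=49 at depth 2
Visible at query point: b=49 c=49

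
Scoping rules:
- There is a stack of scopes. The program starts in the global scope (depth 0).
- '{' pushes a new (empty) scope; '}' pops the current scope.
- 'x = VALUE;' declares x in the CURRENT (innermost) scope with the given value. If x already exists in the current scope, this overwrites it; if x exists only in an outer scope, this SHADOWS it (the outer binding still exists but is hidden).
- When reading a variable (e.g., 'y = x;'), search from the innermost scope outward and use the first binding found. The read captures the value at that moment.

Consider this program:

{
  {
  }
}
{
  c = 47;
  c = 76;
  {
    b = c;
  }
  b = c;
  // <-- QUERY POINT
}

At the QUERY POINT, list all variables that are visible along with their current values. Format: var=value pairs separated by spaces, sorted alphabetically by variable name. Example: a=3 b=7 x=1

Answer: b=76 c=76

Derivation:
Step 1: enter scope (depth=1)
Step 2: enter scope (depth=2)
Step 3: exit scope (depth=1)
Step 4: exit scope (depth=0)
Step 5: enter scope (depth=1)
Step 6: declare c=47 at depth 1
Step 7: declare c=76 at depth 1
Step 8: enter scope (depth=2)
Step 9: declare b=(read c)=76 at depth 2
Step 10: exit scope (depth=1)
Step 11: declare b=(read c)=76 at depth 1
Visible at query point: b=76 c=76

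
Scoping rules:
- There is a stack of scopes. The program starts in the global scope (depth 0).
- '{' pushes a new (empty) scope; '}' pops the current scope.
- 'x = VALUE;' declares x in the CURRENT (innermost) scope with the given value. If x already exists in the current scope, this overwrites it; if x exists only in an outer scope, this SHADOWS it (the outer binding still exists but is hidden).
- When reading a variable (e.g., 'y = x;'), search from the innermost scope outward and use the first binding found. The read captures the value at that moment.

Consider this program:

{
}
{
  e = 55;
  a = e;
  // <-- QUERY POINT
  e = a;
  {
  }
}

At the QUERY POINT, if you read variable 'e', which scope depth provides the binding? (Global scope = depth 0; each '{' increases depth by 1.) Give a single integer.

Answer: 1

Derivation:
Step 1: enter scope (depth=1)
Step 2: exit scope (depth=0)
Step 3: enter scope (depth=1)
Step 4: declare e=55 at depth 1
Step 5: declare a=(read e)=55 at depth 1
Visible at query point: a=55 e=55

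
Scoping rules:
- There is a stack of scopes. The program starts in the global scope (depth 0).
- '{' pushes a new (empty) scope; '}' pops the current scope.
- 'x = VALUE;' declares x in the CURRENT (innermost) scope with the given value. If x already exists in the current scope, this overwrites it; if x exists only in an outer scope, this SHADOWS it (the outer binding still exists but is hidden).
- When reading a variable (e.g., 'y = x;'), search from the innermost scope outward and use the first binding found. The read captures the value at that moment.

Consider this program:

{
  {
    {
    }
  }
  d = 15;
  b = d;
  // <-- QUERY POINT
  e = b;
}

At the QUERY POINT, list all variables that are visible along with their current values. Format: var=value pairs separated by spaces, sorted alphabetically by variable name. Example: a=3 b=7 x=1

Answer: b=15 d=15

Derivation:
Step 1: enter scope (depth=1)
Step 2: enter scope (depth=2)
Step 3: enter scope (depth=3)
Step 4: exit scope (depth=2)
Step 5: exit scope (depth=1)
Step 6: declare d=15 at depth 1
Step 7: declare b=(read d)=15 at depth 1
Visible at query point: b=15 d=15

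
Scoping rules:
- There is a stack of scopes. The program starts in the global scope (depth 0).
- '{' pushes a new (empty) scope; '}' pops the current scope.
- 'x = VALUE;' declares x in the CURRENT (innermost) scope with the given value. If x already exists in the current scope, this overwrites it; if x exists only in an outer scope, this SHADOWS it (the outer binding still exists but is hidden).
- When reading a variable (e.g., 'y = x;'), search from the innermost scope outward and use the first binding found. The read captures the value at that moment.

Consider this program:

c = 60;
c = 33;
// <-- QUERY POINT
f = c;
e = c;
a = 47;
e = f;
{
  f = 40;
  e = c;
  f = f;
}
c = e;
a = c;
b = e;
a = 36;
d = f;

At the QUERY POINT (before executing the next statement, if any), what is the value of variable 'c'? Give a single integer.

Step 1: declare c=60 at depth 0
Step 2: declare c=33 at depth 0
Visible at query point: c=33

Answer: 33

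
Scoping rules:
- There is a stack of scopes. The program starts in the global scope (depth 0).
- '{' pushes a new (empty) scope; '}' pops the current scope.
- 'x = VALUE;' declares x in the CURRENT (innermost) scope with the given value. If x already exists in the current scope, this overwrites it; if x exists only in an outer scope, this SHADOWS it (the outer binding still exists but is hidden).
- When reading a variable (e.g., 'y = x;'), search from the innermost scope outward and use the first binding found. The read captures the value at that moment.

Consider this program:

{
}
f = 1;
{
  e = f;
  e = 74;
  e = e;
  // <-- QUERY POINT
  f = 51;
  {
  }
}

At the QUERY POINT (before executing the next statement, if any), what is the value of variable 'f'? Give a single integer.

Answer: 1

Derivation:
Step 1: enter scope (depth=1)
Step 2: exit scope (depth=0)
Step 3: declare f=1 at depth 0
Step 4: enter scope (depth=1)
Step 5: declare e=(read f)=1 at depth 1
Step 6: declare e=74 at depth 1
Step 7: declare e=(read e)=74 at depth 1
Visible at query point: e=74 f=1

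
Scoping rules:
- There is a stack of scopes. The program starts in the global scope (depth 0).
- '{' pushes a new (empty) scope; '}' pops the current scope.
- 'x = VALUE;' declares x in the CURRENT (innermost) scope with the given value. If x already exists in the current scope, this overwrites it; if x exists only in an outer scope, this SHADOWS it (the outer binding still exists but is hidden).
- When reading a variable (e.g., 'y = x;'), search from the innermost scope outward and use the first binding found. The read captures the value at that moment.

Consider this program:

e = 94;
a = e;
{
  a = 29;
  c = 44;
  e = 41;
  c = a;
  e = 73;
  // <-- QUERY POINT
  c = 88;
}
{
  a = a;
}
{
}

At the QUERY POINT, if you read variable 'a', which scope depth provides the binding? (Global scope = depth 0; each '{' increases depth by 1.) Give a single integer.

Answer: 1

Derivation:
Step 1: declare e=94 at depth 0
Step 2: declare a=(read e)=94 at depth 0
Step 3: enter scope (depth=1)
Step 4: declare a=29 at depth 1
Step 5: declare c=44 at depth 1
Step 6: declare e=41 at depth 1
Step 7: declare c=(read a)=29 at depth 1
Step 8: declare e=73 at depth 1
Visible at query point: a=29 c=29 e=73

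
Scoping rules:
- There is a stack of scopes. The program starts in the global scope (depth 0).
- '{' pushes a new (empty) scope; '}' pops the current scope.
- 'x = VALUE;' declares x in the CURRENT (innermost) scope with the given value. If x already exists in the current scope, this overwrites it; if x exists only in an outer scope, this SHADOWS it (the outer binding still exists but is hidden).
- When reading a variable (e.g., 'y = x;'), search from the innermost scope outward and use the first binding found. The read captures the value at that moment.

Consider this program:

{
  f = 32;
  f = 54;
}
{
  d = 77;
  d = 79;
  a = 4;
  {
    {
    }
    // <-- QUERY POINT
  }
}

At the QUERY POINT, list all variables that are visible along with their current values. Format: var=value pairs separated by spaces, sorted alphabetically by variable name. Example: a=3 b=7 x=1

Answer: a=4 d=79

Derivation:
Step 1: enter scope (depth=1)
Step 2: declare f=32 at depth 1
Step 3: declare f=54 at depth 1
Step 4: exit scope (depth=0)
Step 5: enter scope (depth=1)
Step 6: declare d=77 at depth 1
Step 7: declare d=79 at depth 1
Step 8: declare a=4 at depth 1
Step 9: enter scope (depth=2)
Step 10: enter scope (depth=3)
Step 11: exit scope (depth=2)
Visible at query point: a=4 d=79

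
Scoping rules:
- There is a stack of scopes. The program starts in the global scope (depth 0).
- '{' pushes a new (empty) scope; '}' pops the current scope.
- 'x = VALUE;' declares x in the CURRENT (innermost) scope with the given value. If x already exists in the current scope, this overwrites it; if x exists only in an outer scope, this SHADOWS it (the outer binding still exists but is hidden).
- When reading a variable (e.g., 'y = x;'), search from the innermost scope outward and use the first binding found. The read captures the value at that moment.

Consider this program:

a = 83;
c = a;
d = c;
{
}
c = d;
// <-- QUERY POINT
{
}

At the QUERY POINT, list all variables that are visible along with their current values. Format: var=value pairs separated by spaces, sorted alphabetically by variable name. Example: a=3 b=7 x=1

Answer: a=83 c=83 d=83

Derivation:
Step 1: declare a=83 at depth 0
Step 2: declare c=(read a)=83 at depth 0
Step 3: declare d=(read c)=83 at depth 0
Step 4: enter scope (depth=1)
Step 5: exit scope (depth=0)
Step 6: declare c=(read d)=83 at depth 0
Visible at query point: a=83 c=83 d=83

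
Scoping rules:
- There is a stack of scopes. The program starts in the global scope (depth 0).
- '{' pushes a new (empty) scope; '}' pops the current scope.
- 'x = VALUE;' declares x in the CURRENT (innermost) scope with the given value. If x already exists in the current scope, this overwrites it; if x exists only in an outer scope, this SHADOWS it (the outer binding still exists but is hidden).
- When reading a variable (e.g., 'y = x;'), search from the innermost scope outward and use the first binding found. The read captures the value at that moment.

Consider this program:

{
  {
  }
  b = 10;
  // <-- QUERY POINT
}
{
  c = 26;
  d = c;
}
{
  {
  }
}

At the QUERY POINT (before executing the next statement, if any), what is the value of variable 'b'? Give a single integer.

Answer: 10

Derivation:
Step 1: enter scope (depth=1)
Step 2: enter scope (depth=2)
Step 3: exit scope (depth=1)
Step 4: declare b=10 at depth 1
Visible at query point: b=10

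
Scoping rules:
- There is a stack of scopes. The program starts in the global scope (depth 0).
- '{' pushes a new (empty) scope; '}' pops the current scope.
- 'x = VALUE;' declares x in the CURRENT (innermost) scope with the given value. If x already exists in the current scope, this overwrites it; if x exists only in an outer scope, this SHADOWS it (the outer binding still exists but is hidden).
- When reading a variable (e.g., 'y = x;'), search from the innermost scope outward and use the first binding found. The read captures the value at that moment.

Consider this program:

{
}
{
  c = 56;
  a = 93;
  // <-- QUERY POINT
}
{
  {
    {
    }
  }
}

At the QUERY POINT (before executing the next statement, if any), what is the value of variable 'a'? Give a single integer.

Step 1: enter scope (depth=1)
Step 2: exit scope (depth=0)
Step 3: enter scope (depth=1)
Step 4: declare c=56 at depth 1
Step 5: declare a=93 at depth 1
Visible at query point: a=93 c=56

Answer: 93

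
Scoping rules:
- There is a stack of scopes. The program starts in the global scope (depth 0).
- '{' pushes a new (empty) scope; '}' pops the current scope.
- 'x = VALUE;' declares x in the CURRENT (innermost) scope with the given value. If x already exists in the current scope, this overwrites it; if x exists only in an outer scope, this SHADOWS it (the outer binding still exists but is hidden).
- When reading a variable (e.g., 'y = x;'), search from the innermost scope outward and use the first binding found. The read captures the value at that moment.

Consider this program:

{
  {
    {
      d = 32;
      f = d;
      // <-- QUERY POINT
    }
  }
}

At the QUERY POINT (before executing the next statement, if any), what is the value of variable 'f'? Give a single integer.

Answer: 32

Derivation:
Step 1: enter scope (depth=1)
Step 2: enter scope (depth=2)
Step 3: enter scope (depth=3)
Step 4: declare d=32 at depth 3
Step 5: declare f=(read d)=32 at depth 3
Visible at query point: d=32 f=32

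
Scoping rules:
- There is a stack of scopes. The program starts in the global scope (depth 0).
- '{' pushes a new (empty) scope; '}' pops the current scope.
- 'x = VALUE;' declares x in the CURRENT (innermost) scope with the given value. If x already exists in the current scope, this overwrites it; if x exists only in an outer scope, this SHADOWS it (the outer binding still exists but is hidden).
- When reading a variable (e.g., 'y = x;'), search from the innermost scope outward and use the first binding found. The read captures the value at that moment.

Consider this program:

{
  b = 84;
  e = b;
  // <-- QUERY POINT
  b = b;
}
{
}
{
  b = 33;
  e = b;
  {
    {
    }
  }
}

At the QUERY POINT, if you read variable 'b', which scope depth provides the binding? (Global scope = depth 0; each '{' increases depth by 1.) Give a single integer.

Answer: 1

Derivation:
Step 1: enter scope (depth=1)
Step 2: declare b=84 at depth 1
Step 3: declare e=(read b)=84 at depth 1
Visible at query point: b=84 e=84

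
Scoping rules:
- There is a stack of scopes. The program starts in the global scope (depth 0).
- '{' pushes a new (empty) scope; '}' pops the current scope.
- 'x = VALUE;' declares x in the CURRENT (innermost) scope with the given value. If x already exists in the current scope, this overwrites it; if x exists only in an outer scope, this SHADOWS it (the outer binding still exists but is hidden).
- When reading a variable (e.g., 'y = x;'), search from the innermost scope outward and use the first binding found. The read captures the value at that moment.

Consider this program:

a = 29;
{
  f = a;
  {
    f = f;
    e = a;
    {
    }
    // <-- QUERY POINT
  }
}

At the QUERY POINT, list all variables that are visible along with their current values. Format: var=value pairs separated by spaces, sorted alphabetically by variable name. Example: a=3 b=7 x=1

Answer: a=29 e=29 f=29

Derivation:
Step 1: declare a=29 at depth 0
Step 2: enter scope (depth=1)
Step 3: declare f=(read a)=29 at depth 1
Step 4: enter scope (depth=2)
Step 5: declare f=(read f)=29 at depth 2
Step 6: declare e=(read a)=29 at depth 2
Step 7: enter scope (depth=3)
Step 8: exit scope (depth=2)
Visible at query point: a=29 e=29 f=29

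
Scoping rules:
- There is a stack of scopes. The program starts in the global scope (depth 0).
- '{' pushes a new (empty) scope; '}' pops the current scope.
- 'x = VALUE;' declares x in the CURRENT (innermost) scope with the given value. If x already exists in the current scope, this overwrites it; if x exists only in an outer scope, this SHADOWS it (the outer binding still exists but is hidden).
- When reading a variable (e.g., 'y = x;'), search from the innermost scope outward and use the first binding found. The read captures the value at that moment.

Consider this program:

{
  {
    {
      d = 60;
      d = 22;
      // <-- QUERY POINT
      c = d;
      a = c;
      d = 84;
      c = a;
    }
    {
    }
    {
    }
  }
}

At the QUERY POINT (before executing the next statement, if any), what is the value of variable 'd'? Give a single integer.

Answer: 22

Derivation:
Step 1: enter scope (depth=1)
Step 2: enter scope (depth=2)
Step 3: enter scope (depth=3)
Step 4: declare d=60 at depth 3
Step 5: declare d=22 at depth 3
Visible at query point: d=22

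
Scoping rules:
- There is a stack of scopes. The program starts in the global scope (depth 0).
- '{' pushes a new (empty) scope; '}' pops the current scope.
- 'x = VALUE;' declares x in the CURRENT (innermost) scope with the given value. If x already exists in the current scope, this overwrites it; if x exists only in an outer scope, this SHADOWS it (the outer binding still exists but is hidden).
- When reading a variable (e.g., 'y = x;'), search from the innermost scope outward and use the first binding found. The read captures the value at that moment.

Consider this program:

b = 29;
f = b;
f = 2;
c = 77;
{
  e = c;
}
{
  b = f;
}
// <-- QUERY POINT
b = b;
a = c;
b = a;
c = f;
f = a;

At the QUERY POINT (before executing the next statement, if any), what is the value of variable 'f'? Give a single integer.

Step 1: declare b=29 at depth 0
Step 2: declare f=(read b)=29 at depth 0
Step 3: declare f=2 at depth 0
Step 4: declare c=77 at depth 0
Step 5: enter scope (depth=1)
Step 6: declare e=(read c)=77 at depth 1
Step 7: exit scope (depth=0)
Step 8: enter scope (depth=1)
Step 9: declare b=(read f)=2 at depth 1
Step 10: exit scope (depth=0)
Visible at query point: b=29 c=77 f=2

Answer: 2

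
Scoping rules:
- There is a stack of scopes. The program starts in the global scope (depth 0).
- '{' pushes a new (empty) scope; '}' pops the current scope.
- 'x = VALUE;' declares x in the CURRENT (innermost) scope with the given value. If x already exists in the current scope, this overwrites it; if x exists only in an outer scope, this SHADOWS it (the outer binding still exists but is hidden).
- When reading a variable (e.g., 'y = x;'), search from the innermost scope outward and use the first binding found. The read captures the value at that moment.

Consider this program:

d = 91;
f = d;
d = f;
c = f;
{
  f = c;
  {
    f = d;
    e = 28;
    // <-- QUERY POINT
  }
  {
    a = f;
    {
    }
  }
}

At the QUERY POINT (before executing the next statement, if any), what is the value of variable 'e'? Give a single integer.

Answer: 28

Derivation:
Step 1: declare d=91 at depth 0
Step 2: declare f=(read d)=91 at depth 0
Step 3: declare d=(read f)=91 at depth 0
Step 4: declare c=(read f)=91 at depth 0
Step 5: enter scope (depth=1)
Step 6: declare f=(read c)=91 at depth 1
Step 7: enter scope (depth=2)
Step 8: declare f=(read d)=91 at depth 2
Step 9: declare e=28 at depth 2
Visible at query point: c=91 d=91 e=28 f=91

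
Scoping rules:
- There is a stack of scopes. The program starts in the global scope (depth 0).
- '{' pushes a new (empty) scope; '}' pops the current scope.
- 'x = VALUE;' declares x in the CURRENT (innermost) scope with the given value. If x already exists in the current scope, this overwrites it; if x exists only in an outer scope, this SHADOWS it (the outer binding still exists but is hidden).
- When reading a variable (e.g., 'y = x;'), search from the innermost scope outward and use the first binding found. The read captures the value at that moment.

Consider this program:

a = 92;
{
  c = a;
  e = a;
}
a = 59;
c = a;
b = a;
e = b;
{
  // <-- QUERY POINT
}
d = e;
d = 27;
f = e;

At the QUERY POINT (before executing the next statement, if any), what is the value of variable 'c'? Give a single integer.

Answer: 59

Derivation:
Step 1: declare a=92 at depth 0
Step 2: enter scope (depth=1)
Step 3: declare c=(read a)=92 at depth 1
Step 4: declare e=(read a)=92 at depth 1
Step 5: exit scope (depth=0)
Step 6: declare a=59 at depth 0
Step 7: declare c=(read a)=59 at depth 0
Step 8: declare b=(read a)=59 at depth 0
Step 9: declare e=(read b)=59 at depth 0
Step 10: enter scope (depth=1)
Visible at query point: a=59 b=59 c=59 e=59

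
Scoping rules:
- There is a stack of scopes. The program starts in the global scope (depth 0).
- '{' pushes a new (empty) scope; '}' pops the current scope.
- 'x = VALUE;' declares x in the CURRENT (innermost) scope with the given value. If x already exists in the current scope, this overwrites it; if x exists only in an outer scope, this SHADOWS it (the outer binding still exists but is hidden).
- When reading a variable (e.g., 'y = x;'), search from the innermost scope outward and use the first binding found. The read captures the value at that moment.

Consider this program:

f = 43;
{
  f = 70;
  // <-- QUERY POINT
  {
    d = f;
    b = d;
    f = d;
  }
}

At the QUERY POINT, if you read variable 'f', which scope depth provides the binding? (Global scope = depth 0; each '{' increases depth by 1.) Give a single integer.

Answer: 1

Derivation:
Step 1: declare f=43 at depth 0
Step 2: enter scope (depth=1)
Step 3: declare f=70 at depth 1
Visible at query point: f=70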